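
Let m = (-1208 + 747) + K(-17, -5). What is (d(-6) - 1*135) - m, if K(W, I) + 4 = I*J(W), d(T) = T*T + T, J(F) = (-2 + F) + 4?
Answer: 285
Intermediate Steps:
J(F) = 2 + F
d(T) = T + T² (d(T) = T² + T = T + T²)
K(W, I) = -4 + I*(2 + W)
m = -390 (m = (-1208 + 747) + (-4 - 5*(2 - 17)) = -461 + (-4 - 5*(-15)) = -461 + (-4 + 75) = -461 + 71 = -390)
(d(-6) - 1*135) - m = (-6*(1 - 6) - 1*135) - 1*(-390) = (-6*(-5) - 135) + 390 = (30 - 135) + 390 = -105 + 390 = 285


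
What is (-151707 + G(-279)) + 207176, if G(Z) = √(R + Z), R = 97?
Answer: 55469 + I*√182 ≈ 55469.0 + 13.491*I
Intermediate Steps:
G(Z) = √(97 + Z)
(-151707 + G(-279)) + 207176 = (-151707 + √(97 - 279)) + 207176 = (-151707 + √(-182)) + 207176 = (-151707 + I*√182) + 207176 = 55469 + I*√182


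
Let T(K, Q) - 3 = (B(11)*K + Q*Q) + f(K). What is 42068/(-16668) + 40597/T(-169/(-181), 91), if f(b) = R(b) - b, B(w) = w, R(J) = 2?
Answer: 14828540767/6256567152 ≈ 2.3701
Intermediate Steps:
f(b) = 2 - b
T(K, Q) = 5 + Q**2 + 10*K (T(K, Q) = 3 + ((11*K + Q*Q) + (2 - K)) = 3 + ((11*K + Q**2) + (2 - K)) = 3 + ((Q**2 + 11*K) + (2 - K)) = 3 + (2 + Q**2 + 10*K) = 5 + Q**2 + 10*K)
42068/(-16668) + 40597/T(-169/(-181), 91) = 42068/(-16668) + 40597/(5 + 91**2 + 10*(-169/(-181))) = 42068*(-1/16668) + 40597/(5 + 8281 + 10*(-169*(-1/181))) = -10517/4167 + 40597/(5 + 8281 + 10*(169/181)) = -10517/4167 + 40597/(5 + 8281 + 1690/181) = -10517/4167 + 40597/(1501456/181) = -10517/4167 + 40597*(181/1501456) = -10517/4167 + 7348057/1501456 = 14828540767/6256567152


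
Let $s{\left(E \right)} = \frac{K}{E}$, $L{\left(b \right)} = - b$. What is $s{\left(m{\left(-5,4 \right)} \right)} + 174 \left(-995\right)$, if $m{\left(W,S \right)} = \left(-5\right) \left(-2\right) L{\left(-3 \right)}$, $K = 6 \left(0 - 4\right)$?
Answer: $- \frac{865654}{5} \approx -1.7313 \cdot 10^{5}$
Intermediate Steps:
$K = -24$ ($K = 6 \left(-4\right) = -24$)
$m{\left(W,S \right)} = 30$ ($m{\left(W,S \right)} = \left(-5\right) \left(-2\right) \left(\left(-1\right) \left(-3\right)\right) = 10 \cdot 3 = 30$)
$s{\left(E \right)} = - \frac{24}{E}$
$s{\left(m{\left(-5,4 \right)} \right)} + 174 \left(-995\right) = - \frac{24}{30} + 174 \left(-995\right) = \left(-24\right) \frac{1}{30} - 173130 = - \frac{4}{5} - 173130 = - \frac{865654}{5}$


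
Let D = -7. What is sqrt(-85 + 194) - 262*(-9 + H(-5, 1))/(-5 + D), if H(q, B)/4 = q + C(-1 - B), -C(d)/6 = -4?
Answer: 8777/6 + sqrt(109) ≈ 1473.3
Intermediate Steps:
C(d) = 24 (C(d) = -6*(-4) = 24)
H(q, B) = 96 + 4*q (H(q, B) = 4*(q + 24) = 4*(24 + q) = 96 + 4*q)
sqrt(-85 + 194) - 262*(-9 + H(-5, 1))/(-5 + D) = sqrt(-85 + 194) - 262*(-9 + (96 + 4*(-5)))/(-5 - 7) = sqrt(109) - 262*(-9 + (96 - 20))/(-12) = sqrt(109) - 262*(-9 + 76)*(-1)/12 = sqrt(109) - 17554*(-1)/12 = sqrt(109) - 262*(-67/12) = sqrt(109) + 8777/6 = 8777/6 + sqrt(109)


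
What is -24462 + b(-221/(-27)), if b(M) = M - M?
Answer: -24462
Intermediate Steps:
b(M) = 0
-24462 + b(-221/(-27)) = -24462 + 0 = -24462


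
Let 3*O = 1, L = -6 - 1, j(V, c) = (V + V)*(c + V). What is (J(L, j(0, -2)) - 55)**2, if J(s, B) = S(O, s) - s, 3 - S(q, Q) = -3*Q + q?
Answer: 39601/9 ≈ 4400.1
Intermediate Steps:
j(V, c) = 2*V*(V + c) (j(V, c) = (2*V)*(V + c) = 2*V*(V + c))
L = -7
O = 1/3 (O = (1/3)*1 = 1/3 ≈ 0.33333)
S(q, Q) = 3 - q + 3*Q (S(q, Q) = 3 - (-3*Q + q) = 3 - (q - 3*Q) = 3 + (-q + 3*Q) = 3 - q + 3*Q)
J(s, B) = 8/3 + 2*s (J(s, B) = (3 - 1*1/3 + 3*s) - s = (3 - 1/3 + 3*s) - s = (8/3 + 3*s) - s = 8/3 + 2*s)
(J(L, j(0, -2)) - 55)**2 = ((8/3 + 2*(-7)) - 55)**2 = ((8/3 - 14) - 55)**2 = (-34/3 - 55)**2 = (-199/3)**2 = 39601/9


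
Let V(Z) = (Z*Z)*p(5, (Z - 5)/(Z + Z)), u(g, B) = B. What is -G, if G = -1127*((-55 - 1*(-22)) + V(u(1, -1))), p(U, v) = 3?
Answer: -33810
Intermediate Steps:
V(Z) = 3*Z² (V(Z) = (Z*Z)*3 = Z²*3 = 3*Z²)
G = 33810 (G = -1127*((-55 - 1*(-22)) + 3*(-1)²) = -1127*((-55 + 22) + 3*1) = -1127*(-33 + 3) = -1127*(-30) = 33810)
-G = -1*33810 = -33810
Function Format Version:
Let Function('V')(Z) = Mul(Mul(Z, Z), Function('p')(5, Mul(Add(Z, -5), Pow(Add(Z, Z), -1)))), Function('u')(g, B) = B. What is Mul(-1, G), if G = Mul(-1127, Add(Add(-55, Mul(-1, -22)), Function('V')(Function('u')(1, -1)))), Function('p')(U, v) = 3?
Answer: -33810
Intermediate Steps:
Function('V')(Z) = Mul(3, Pow(Z, 2)) (Function('V')(Z) = Mul(Mul(Z, Z), 3) = Mul(Pow(Z, 2), 3) = Mul(3, Pow(Z, 2)))
G = 33810 (G = Mul(-1127, Add(Add(-55, Mul(-1, -22)), Mul(3, Pow(-1, 2)))) = Mul(-1127, Add(Add(-55, 22), Mul(3, 1))) = Mul(-1127, Add(-33, 3)) = Mul(-1127, -30) = 33810)
Mul(-1, G) = Mul(-1, 33810) = -33810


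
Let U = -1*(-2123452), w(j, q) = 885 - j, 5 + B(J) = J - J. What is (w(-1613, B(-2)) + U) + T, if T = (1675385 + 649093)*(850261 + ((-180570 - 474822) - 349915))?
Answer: -360398890038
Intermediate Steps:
B(J) = -5 (B(J) = -5 + (J - J) = -5 + 0 = -5)
U = 2123452
T = -360401015988 (T = 2324478*(850261 + (-655392 - 349915)) = 2324478*(850261 - 1005307) = 2324478*(-155046) = -360401015988)
(w(-1613, B(-2)) + U) + T = ((885 - 1*(-1613)) + 2123452) - 360401015988 = ((885 + 1613) + 2123452) - 360401015988 = (2498 + 2123452) - 360401015988 = 2125950 - 360401015988 = -360398890038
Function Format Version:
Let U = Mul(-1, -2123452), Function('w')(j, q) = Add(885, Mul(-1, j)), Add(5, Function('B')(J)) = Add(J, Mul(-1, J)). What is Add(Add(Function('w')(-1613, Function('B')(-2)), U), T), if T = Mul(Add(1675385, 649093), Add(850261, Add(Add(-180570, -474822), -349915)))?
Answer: -360398890038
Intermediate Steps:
Function('B')(J) = -5 (Function('B')(J) = Add(-5, Add(J, Mul(-1, J))) = Add(-5, 0) = -5)
U = 2123452
T = -360401015988 (T = Mul(2324478, Add(850261, Add(-655392, -349915))) = Mul(2324478, Add(850261, -1005307)) = Mul(2324478, -155046) = -360401015988)
Add(Add(Function('w')(-1613, Function('B')(-2)), U), T) = Add(Add(Add(885, Mul(-1, -1613)), 2123452), -360401015988) = Add(Add(Add(885, 1613), 2123452), -360401015988) = Add(Add(2498, 2123452), -360401015988) = Add(2125950, -360401015988) = -360398890038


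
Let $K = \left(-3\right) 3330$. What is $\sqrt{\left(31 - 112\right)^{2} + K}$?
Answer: $3 i \sqrt{381} \approx 58.558 i$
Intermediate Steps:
$K = -9990$
$\sqrt{\left(31 - 112\right)^{2} + K} = \sqrt{\left(31 - 112\right)^{2} - 9990} = \sqrt{\left(-81\right)^{2} - 9990} = \sqrt{6561 - 9990} = \sqrt{-3429} = 3 i \sqrt{381}$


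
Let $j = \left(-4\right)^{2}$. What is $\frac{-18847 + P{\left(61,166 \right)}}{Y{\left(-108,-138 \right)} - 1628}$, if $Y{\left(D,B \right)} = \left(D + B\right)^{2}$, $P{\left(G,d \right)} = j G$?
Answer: $- \frac{17871}{58888} \approx -0.30347$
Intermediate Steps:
$j = 16$
$P{\left(G,d \right)} = 16 G$
$Y{\left(D,B \right)} = \left(B + D\right)^{2}$
$\frac{-18847 + P{\left(61,166 \right)}}{Y{\left(-108,-138 \right)} - 1628} = \frac{-18847 + 16 \cdot 61}{\left(-138 - 108\right)^{2} - 1628} = \frac{-18847 + 976}{\left(-246\right)^{2} - 1628} = - \frac{17871}{60516 - 1628} = - \frac{17871}{58888}$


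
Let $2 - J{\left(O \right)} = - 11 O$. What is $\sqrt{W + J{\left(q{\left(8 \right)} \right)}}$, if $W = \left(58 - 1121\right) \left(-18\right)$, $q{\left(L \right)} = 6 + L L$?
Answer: $\sqrt{19906} \approx 141.09$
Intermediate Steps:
$q{\left(L \right)} = 6 + L^{2}$
$J{\left(O \right)} = 2 + 11 O$ ($J{\left(O \right)} = 2 - - 11 O = 2 + 11 O$)
$W = 19134$ ($W = \left(58 - 1121\right) \left(-18\right) = \left(-1063\right) \left(-18\right) = 19134$)
$\sqrt{W + J{\left(q{\left(8 \right)} \right)}} = \sqrt{19134 + \left(2 + 11 \left(6 + 8^{2}\right)\right)} = \sqrt{19134 + \left(2 + 11 \left(6 + 64\right)\right)} = \sqrt{19134 + \left(2 + 11 \cdot 70\right)} = \sqrt{19134 + \left(2 + 770\right)} = \sqrt{19134 + 772} = \sqrt{19906}$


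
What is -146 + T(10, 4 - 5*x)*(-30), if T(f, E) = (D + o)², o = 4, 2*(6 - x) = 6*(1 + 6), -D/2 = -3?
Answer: -3146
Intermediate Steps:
D = 6 (D = -2*(-3) = 6)
x = -15 (x = 6 - 3*(1 + 6) = 6 - 3*7 = 6 - ½*42 = 6 - 21 = -15)
T(f, E) = 100 (T(f, E) = (6 + 4)² = 10² = 100)
-146 + T(10, 4 - 5*x)*(-30) = -146 + 100*(-30) = -146 - 3000 = -3146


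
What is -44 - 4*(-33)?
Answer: 88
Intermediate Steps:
-44 - 4*(-33) = -44 + 132 = 88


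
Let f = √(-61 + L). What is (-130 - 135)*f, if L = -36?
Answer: -265*I*√97 ≈ -2609.9*I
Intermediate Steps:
f = I*√97 (f = √(-61 - 36) = √(-97) = I*√97 ≈ 9.8489*I)
(-130 - 135)*f = (-130 - 135)*(I*√97) = -265*I*√97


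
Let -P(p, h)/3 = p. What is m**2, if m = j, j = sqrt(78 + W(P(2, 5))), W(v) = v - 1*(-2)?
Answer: 74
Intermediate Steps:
P(p, h) = -3*p
W(v) = 2 + v (W(v) = v + 2 = 2 + v)
j = sqrt(74) (j = sqrt(78 + (2 - 3*2)) = sqrt(78 + (2 - 6)) = sqrt(78 - 4) = sqrt(74) ≈ 8.6023)
m = sqrt(74) ≈ 8.6023
m**2 = (sqrt(74))**2 = 74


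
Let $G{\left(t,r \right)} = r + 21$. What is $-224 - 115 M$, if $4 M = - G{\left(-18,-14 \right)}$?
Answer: $- \frac{91}{4} \approx -22.75$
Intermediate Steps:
$G{\left(t,r \right)} = 21 + r$
$M = - \frac{7}{4}$ ($M = \frac{\left(-1\right) \left(21 - 14\right)}{4} = \frac{\left(-1\right) 7}{4} = \frac{1}{4} \left(-7\right) = - \frac{7}{4} \approx -1.75$)
$-224 - 115 M = -224 - - \frac{805}{4} = -224 + \frac{805}{4} = - \frac{91}{4}$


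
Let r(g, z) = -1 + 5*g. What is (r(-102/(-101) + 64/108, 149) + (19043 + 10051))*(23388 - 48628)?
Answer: -2003007555640/2727 ≈ -7.3451e+8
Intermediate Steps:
(r(-102/(-101) + 64/108, 149) + (19043 + 10051))*(23388 - 48628) = ((-1 + 5*(-102/(-101) + 64/108)) + (19043 + 10051))*(23388 - 48628) = ((-1 + 5*(-102*(-1/101) + 64*(1/108))) + 29094)*(-25240) = ((-1 + 5*(102/101 + 16/27)) + 29094)*(-25240) = ((-1 + 5*(4370/2727)) + 29094)*(-25240) = ((-1 + 21850/2727) + 29094)*(-25240) = (19123/2727 + 29094)*(-25240) = (79358461/2727)*(-25240) = -2003007555640/2727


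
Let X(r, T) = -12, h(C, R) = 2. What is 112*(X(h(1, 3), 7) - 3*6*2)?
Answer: -5376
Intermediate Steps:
112*(X(h(1, 3), 7) - 3*6*2) = 112*(-12 - 3*6*2) = 112*(-12 - 18*2) = 112*(-12 - 36) = 112*(-48) = -5376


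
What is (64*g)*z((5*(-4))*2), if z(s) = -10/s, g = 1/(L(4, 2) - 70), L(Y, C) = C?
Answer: -4/17 ≈ -0.23529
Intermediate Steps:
g = -1/68 (g = 1/(2 - 70) = 1/(-68) = -1/68 ≈ -0.014706)
(64*g)*z((5*(-4))*2) = (64*(-1/68))*(-10/((5*(-4))*2)) = -(-160)/(17*((-20*2))) = -(-160)/(17*(-40)) = -(-160)*(-1)/(17*40) = -16/17*1/4 = -4/17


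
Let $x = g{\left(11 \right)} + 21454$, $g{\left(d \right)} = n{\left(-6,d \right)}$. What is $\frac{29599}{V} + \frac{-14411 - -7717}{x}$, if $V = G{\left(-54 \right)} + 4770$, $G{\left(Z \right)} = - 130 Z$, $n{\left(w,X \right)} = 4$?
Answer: $\frac{278106541}{126494910} \approx 2.1986$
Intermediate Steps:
$g{\left(d \right)} = 4$
$x = 21458$ ($x = 4 + 21454 = 21458$)
$V = 11790$ ($V = \left(-130\right) \left(-54\right) + 4770 = 7020 + 4770 = 11790$)
$\frac{29599}{V} + \frac{-14411 - -7717}{x} = \frac{29599}{11790} + \frac{-14411 - -7717}{21458} = 29599 \cdot \frac{1}{11790} + \left(-14411 + 7717\right) \frac{1}{21458} = \frac{29599}{11790} - \frac{3347}{10729} = \frac{278106541}{126494910}$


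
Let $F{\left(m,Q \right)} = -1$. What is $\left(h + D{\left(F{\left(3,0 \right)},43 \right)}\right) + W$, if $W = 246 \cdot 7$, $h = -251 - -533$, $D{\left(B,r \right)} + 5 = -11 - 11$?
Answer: $1977$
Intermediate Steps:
$D{\left(B,r \right)} = -27$ ($D{\left(B,r \right)} = -5 - 22 = -27$)
$h = 282$ ($h = -251 + 533 = 282$)
$W = 1722$
$\left(h + D{\left(F{\left(3,0 \right)},43 \right)}\right) + W = \left(282 - 27\right) + 1722 = 255 + 1722 = 1977$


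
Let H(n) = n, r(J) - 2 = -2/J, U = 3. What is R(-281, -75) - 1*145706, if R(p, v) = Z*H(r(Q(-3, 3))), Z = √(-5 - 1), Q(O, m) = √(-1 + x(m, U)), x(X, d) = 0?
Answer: -145706 - 2*√6*(1 - I) ≈ -1.4571e+5 + 4.899*I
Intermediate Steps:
Q(O, m) = I (Q(O, m) = √(-1 + 0) = √(-1) = I)
r(J) = 2 - 2/J
Z = I*√6 (Z = √(-6) = I*√6 ≈ 2.4495*I)
R(p, v) = I*√6*(2 + 2*I) (R(p, v) = (I*√6)*(2 - 2*(-I)) = (I*√6)*(2 - (-2)*I) = (I*√6)*(2 + 2*I) = I*√6*(2 + 2*I))
R(-281, -75) - 1*145706 = 2*√6*(-1 + I) - 1*145706 = 2*√6*(-1 + I) - 145706 = -145706 + 2*√6*(-1 + I)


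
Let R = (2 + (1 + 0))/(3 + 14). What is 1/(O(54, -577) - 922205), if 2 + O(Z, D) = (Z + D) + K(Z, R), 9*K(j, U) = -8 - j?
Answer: -9/8304632 ≈ -1.0837e-6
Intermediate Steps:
R = 3/17 (R = (2 + 1)/17 = 3*(1/17) = 3/17 ≈ 0.17647)
K(j, U) = -8/9 - j/9 (K(j, U) = (-8 - j)/9 = -8/9 - j/9)
O(Z, D) = -26/9 + D + 8*Z/9 (O(Z, D) = -2 + ((Z + D) + (-8/9 - Z/9)) = -2 + ((D + Z) + (-8/9 - Z/9)) = -2 + (-8/9 + D + 8*Z/9) = -26/9 + D + 8*Z/9)
1/(O(54, -577) - 922205) = 1/((-26/9 - 577 + (8/9)*54) - 922205) = 1/((-26/9 - 577 + 48) - 922205) = 1/(-4787/9 - 922205) = 1/(-8304632/9) = -9/8304632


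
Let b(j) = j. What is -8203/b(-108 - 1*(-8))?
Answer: 8203/100 ≈ 82.030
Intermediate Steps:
-8203/b(-108 - 1*(-8)) = -8203/(-108 - 1*(-8)) = -8203/(-108 + 8) = -8203/(-100) = -8203*(-1/100) = 8203/100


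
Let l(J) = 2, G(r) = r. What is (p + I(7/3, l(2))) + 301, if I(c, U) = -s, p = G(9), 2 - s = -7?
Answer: 301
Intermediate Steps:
s = 9 (s = 2 - 1*(-7) = 2 + 7 = 9)
p = 9
I(c, U) = -9 (I(c, U) = -1*9 = -9)
(p + I(7/3, l(2))) + 301 = (9 - 9) + 301 = 0 + 301 = 301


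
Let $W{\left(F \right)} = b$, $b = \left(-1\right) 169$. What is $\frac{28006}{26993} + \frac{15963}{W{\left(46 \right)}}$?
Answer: $- \frac{426156245}{4561817} \approx -93.418$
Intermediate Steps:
$b = -169$
$W{\left(F \right)} = -169$
$\frac{28006}{26993} + \frac{15963}{W{\left(46 \right)}} = \frac{28006}{26993} + \frac{15963}{-169} = 28006 \cdot \frac{1}{26993} + 15963 \left(- \frac{1}{169}\right) = \frac{28006}{26993} - \frac{15963}{169} = - \frac{426156245}{4561817}$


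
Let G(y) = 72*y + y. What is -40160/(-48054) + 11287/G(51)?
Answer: 115316863/29817507 ≈ 3.8674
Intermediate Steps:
G(y) = 73*y
-40160/(-48054) + 11287/G(51) = -40160/(-48054) + 11287/((73*51)) = -40160*(-1/48054) + 11287/3723 = 20080/24027 + 11287*(1/3723) = 20080/24027 + 11287/3723 = 115316863/29817507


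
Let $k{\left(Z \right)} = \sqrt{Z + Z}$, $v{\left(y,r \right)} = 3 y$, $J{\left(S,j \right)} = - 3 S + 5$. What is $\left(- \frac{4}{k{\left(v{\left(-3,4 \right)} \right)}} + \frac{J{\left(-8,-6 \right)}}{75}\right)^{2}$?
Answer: $- \frac{4159}{5625} + \frac{116 i \sqrt{2}}{225} \approx -0.73938 + 0.72911 i$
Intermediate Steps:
$J{\left(S,j \right)} = 5 - 3 S$
$k{\left(Z \right)} = \sqrt{2} \sqrt{Z}$ ($k{\left(Z \right)} = \sqrt{2 Z} = \sqrt{2} \sqrt{Z}$)
$\left(- \frac{4}{k{\left(v{\left(-3,4 \right)} \right)}} + \frac{J{\left(-8,-6 \right)}}{75}\right)^{2} = \left(- \frac{4}{\sqrt{2} \sqrt{3 \left(-3\right)}} + \frac{5 - -24}{75}\right)^{2} = \left(- \frac{4}{\sqrt{2} \sqrt{-9}} + \left(5 + 24\right) \frac{1}{75}\right)^{2} = \left(- \frac{4}{\sqrt{2} \cdot 3 i} + 29 \cdot \frac{1}{75}\right)^{2} = \left(- \frac{4}{3 i \sqrt{2}} + \frac{29}{75}\right)^{2} = \left(- 4 \left(- \frac{i \sqrt{2}}{6}\right) + \frac{29}{75}\right)^{2} = \left(\frac{2 i \sqrt{2}}{3} + \frac{29}{75}\right)^{2} = \left(\frac{29}{75} + \frac{2 i \sqrt{2}}{3}\right)^{2}$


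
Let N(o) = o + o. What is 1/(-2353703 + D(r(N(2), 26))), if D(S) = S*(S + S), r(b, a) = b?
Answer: -1/2353671 ≈ -4.2487e-7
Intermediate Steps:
N(o) = 2*o
D(S) = 2*S² (D(S) = S*(2*S) = 2*S²)
1/(-2353703 + D(r(N(2), 26))) = 1/(-2353703 + 2*(2*2)²) = 1/(-2353703 + 2*4²) = 1/(-2353703 + 2*16) = 1/(-2353703 + 32) = 1/(-2353671) = -1/2353671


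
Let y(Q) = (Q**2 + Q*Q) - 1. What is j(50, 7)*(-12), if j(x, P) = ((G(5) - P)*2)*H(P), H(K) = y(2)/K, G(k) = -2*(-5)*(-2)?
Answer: 648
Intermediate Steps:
G(k) = -20 (G(k) = 10*(-2) = -20)
y(Q) = -1 + 2*Q**2 (y(Q) = (Q**2 + Q**2) - 1 = 2*Q**2 - 1 = -1 + 2*Q**2)
H(K) = 7/K (H(K) = (-1 + 2*2**2)/K = (-1 + 2*4)/K = (-1 + 8)/K = 7/K)
j(x, P) = 7*(-40 - 2*P)/P (j(x, P) = ((-20 - P)*2)*(7/P) = (-40 - 2*P)*(7/P) = 7*(-40 - 2*P)/P)
j(50, 7)*(-12) = (-14 - 280/7)*(-12) = (-14 - 280*1/7)*(-12) = (-14 - 40)*(-12) = -54*(-12) = 648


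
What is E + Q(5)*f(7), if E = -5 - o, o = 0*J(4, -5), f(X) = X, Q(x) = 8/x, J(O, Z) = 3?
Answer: 31/5 ≈ 6.2000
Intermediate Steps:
o = 0 (o = 0*3 = 0)
E = -5 (E = -5 - 1*0 = -5 + 0 = -5)
E + Q(5)*f(7) = -5 + (8/5)*7 = -5 + 56/5 = 31/5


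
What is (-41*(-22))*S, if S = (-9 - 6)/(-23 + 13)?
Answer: 1353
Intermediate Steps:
S = 3/2 (S = -15/(-10) = -15*(-⅒) = 3/2 ≈ 1.5000)
(-41*(-22))*S = -41*(-22)*(3/2) = 902*(3/2) = 1353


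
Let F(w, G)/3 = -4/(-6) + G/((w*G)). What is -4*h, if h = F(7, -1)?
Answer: -68/7 ≈ -9.7143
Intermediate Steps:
F(w, G) = 2 + 3/w (F(w, G) = 3*(-4/(-6) + G/((w*G))) = 3*(-4*(-⅙) + G/((G*w))) = 3*(⅔ + G*(1/(G*w))) = 3*(⅔ + 1/w) = 2 + 3/w)
h = 17/7 (h = 2 + 3/7 = 17/7 ≈ 2.4286)
-4*h = -4*17/7 = -68/7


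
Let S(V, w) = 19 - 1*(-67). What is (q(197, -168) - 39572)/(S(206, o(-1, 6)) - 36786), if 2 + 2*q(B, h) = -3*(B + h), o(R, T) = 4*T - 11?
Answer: 79233/73400 ≈ 1.0795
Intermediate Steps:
o(R, T) = -11 + 4*T
S(V, w) = 86 (S(V, w) = 19 + 67 = 86)
q(B, h) = -1 - 3*B/2 - 3*h/2 (q(B, h) = -1 + (-3*(B + h))/2 = -1 + (-3*B - 3*h)/2 = -1 + (-3*B/2 - 3*h/2) = -1 - 3*B/2 - 3*h/2)
(q(197, -168) - 39572)/(S(206, o(-1, 6)) - 36786) = ((-1 - 3/2*197 - 3/2*(-168)) - 39572)/(86 - 36786) = ((-1 - 591/2 + 252) - 39572)/(-36700) = (-89/2 - 39572)*(-1/36700) = -79233/2*(-1/36700) = 79233/73400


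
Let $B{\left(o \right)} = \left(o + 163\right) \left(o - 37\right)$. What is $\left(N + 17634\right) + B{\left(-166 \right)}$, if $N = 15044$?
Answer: $33287$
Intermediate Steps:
$B{\left(o \right)} = \left(-37 + o\right) \left(163 + o\right)$ ($B{\left(o \right)} = \left(163 + o\right) \left(-37 + o\right) = \left(-37 + o\right) \left(163 + o\right)$)
$\left(N + 17634\right) + B{\left(-166 \right)} = \left(15044 + 17634\right) + \left(-6031 + \left(-166\right)^{2} + 126 \left(-166\right)\right) = 32678 - -609 = 32678 + 609 = 33287$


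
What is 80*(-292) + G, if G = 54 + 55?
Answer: -23251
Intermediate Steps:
G = 109
80*(-292) + G = 80*(-292) + 109 = -23360 + 109 = -23251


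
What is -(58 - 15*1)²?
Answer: -1849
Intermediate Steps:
-(58 - 15*1)² = -(58 - 15)² = -1*43² = -1*1849 = -1849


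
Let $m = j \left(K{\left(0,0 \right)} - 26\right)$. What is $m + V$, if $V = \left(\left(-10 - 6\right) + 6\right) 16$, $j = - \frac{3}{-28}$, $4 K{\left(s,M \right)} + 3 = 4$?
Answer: $- \frac{18229}{112} \approx -162.76$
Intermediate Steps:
$K{\left(s,M \right)} = \frac{1}{4}$ ($K{\left(s,M \right)} = - \frac{3}{4} + \frac{1}{4} \cdot 4 = - \frac{3}{4} + 1 = \frac{1}{4}$)
$j = \frac{3}{28}$ ($j = \left(-3\right) \left(- \frac{1}{28}\right) = \frac{3}{28} \approx 0.10714$)
$V = -160$ ($V = \left(-16 + 6\right) 16 = \left(-10\right) 16 = -160$)
$m = - \frac{309}{112}$ ($m = \frac{3 \left(\frac{1}{4} - 26\right)}{28} = \frac{3}{28} \left(- \frac{103}{4}\right) = - \frac{309}{112} \approx -2.7589$)
$m + V = - \frac{309}{112} - 160 = - \frac{18229}{112}$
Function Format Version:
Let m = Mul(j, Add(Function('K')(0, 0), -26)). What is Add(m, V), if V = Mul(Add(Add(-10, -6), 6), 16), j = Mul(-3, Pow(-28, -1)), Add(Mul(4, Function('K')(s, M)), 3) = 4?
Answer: Rational(-18229, 112) ≈ -162.76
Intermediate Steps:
Function('K')(s, M) = Rational(1, 4) (Function('K')(s, M) = Add(Rational(-3, 4), Mul(Rational(1, 4), 4)) = Add(Rational(-3, 4), 1) = Rational(1, 4))
j = Rational(3, 28) (j = Mul(-3, Rational(-1, 28)) = Rational(3, 28) ≈ 0.10714)
V = -160 (V = Mul(Add(-16, 6), 16) = Mul(-10, 16) = -160)
m = Rational(-309, 112) (m = Mul(Rational(3, 28), Add(Rational(1, 4), -26)) = Mul(Rational(3, 28), Rational(-103, 4)) = Rational(-309, 112) ≈ -2.7589)
Add(m, V) = Add(Rational(-309, 112), -160) = Rational(-18229, 112)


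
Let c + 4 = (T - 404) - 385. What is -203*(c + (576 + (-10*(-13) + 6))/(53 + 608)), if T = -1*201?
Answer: 133233366/661 ≈ 2.0156e+5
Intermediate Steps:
T = -201
c = -994 (c = -4 + ((-201 - 404) - 385) = -4 + (-605 - 385) = -4 - 990 = -994)
-203*(c + (576 + (-10*(-13) + 6))/(53 + 608)) = -203*(-994 + (576 + (-10*(-13) + 6))/(53 + 608)) = -203*(-994 + (576 + (130 + 6))/661) = -203*(-994 + (576 + 136)*(1/661)) = -203*(-994 + 712*(1/661)) = -203*(-994 + 712/661) = -203*(-656322/661) = 133233366/661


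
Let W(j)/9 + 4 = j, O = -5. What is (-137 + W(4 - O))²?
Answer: 8464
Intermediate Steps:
W(j) = -36 + 9*j
(-137 + W(4 - O))² = (-137 + (-36 + 9*(4 - 1*(-5))))² = (-137 + (-36 + 9*(4 + 5)))² = (-137 + (-36 + 9*9))² = (-137 + (-36 + 81))² = (-137 + 45)² = (-92)² = 8464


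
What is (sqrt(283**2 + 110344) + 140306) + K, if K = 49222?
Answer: 189528 + sqrt(190433) ≈ 1.8996e+5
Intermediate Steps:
(sqrt(283**2 + 110344) + 140306) + K = (sqrt(283**2 + 110344) + 140306) + 49222 = (sqrt(80089 + 110344) + 140306) + 49222 = (sqrt(190433) + 140306) + 49222 = (140306 + sqrt(190433)) + 49222 = 189528 + sqrt(190433)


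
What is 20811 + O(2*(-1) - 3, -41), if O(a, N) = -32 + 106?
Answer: 20885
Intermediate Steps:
O(a, N) = 74
20811 + O(2*(-1) - 3, -41) = 20811 + 74 = 20885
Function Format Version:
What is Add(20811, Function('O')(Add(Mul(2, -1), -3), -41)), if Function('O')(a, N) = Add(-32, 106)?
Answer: 20885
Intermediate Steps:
Function('O')(a, N) = 74
Add(20811, Function('O')(Add(Mul(2, -1), -3), -41)) = Add(20811, 74) = 20885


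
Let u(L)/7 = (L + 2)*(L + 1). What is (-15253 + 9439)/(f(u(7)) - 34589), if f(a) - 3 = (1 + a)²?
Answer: -342/12967 ≈ -0.026375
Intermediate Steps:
u(L) = 7*(1 + L)*(2 + L) (u(L) = 7*((L + 2)*(L + 1)) = 7*((2 + L)*(1 + L)) = 7*((1 + L)*(2 + L)) = 7*(1 + L)*(2 + L))
f(a) = 3 + (1 + a)²
(-15253 + 9439)/(f(u(7)) - 34589) = (-15253 + 9439)/((3 + (1 + (14 + 7*7² + 21*7))²) - 34589) = -5814/((3 + (1 + (14 + 7*49 + 147))²) - 34589) = -5814/((3 + (1 + (14 + 343 + 147))²) - 34589) = -5814/((3 + (1 + 504)²) - 34589) = -5814/((3 + 505²) - 34589) = -5814/((3 + 255025) - 34589) = -5814/(255028 - 34589) = -5814/220439 = -5814*1/220439 = -342/12967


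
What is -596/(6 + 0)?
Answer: -298/3 ≈ -99.333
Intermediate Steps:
-596/(6 + 0) = -596/6 = -596*⅙ = -298/3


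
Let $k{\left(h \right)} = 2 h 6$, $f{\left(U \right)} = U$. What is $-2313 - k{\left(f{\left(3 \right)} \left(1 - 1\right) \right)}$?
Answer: $-2313$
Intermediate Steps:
$k{\left(h \right)} = 12 h$
$-2313 - k{\left(f{\left(3 \right)} \left(1 - 1\right) \right)} = -2313 - 12 \cdot 3 \left(1 - 1\right) = -2313 - 12 \cdot 3 \cdot 0 = -2313 - 12 \cdot 0 = -2313 - 0 = -2313 + 0 = -2313$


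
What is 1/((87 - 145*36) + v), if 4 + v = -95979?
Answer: -1/101116 ≈ -9.8896e-6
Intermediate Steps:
v = -95983 (v = -4 - 95979 = -95983)
1/((87 - 145*36) + v) = 1/((87 - 145*36) - 95983) = 1/((87 - 5220) - 95983) = 1/(-5133 - 95983) = 1/(-101116) = -1/101116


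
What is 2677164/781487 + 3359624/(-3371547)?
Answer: 914383110260/376402878627 ≈ 2.4293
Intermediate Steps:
2677164/781487 + 3359624/(-3371547) = 2677164*(1/781487) + 3359624*(-1/3371547) = 382452/111641 - 3359624/3371547 = 914383110260/376402878627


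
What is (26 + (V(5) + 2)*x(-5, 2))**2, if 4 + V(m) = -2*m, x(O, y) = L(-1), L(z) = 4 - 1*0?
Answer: 484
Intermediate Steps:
L(z) = 4 (L(z) = 4 + 0 = 4)
x(O, y) = 4
V(m) = -4 - 2*m
(26 + (V(5) + 2)*x(-5, 2))**2 = (26 + ((-4 - 2*5) + 2)*4)**2 = (26 + ((-4 - 10) + 2)*4)**2 = (26 + (-14 + 2)*4)**2 = (26 - 12*4)**2 = (26 - 48)**2 = (-22)**2 = 484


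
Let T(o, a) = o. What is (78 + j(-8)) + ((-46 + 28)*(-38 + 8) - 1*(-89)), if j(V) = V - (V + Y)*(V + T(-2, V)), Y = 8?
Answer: 699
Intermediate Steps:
j(V) = V - (-2 + V)*(8 + V) (j(V) = V - (V + 8)*(V - 2) = V - (8 + V)*(-2 + V) = V - (-2 + V)*(8 + V))
(78 + j(-8)) + ((-46 + 28)*(-38 + 8) - 1*(-89)) = (78 + (16 - 1*(-8)² - 5*(-8))) + ((-46 + 28)*(-38 + 8) - 1*(-89)) = (78 + (16 - 1*64 + 40)) + (-18*(-30) + 89) = (78 + (16 - 64 + 40)) + (540 + 89) = (78 - 8) + 629 = 70 + 629 = 699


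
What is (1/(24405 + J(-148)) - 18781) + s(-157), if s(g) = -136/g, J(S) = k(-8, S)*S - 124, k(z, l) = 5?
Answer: -69410191064/3695937 ≈ -18780.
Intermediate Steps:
J(S) = -124 + 5*S (J(S) = 5*S - 124 = -124 + 5*S)
(1/(24405 + J(-148)) - 18781) + s(-157) = (1/(24405 + (-124 + 5*(-148))) - 18781) - 136/(-157) = (1/(24405 + (-124 - 740)) - 18781) - 136*(-1/157) = (1/(24405 - 864) - 18781) + 136/157 = (1/23541 - 18781) + 136/157 = -442123520/23541 + 136/157 = -69410191064/3695937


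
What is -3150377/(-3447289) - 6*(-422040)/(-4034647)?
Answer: 3981296014559/13908594221983 ≈ 0.28625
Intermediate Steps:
-3150377/(-3447289) - 6*(-422040)/(-4034647) = -3150377*(-1/3447289) + 2532240*(-1/4034647) = 3150377/3447289 - 2532240/4034647 = 3981296014559/13908594221983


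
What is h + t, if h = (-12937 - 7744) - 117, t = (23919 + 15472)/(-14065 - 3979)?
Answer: -375318503/18044 ≈ -20800.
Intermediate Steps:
t = -39391/18044 (t = 39391/(-18044) = 39391*(-1/18044) = -39391/18044 ≈ -2.1831)
h = -20798 (h = -20681 - 117 = -20798)
h + t = -20798 - 39391/18044 = -375318503/18044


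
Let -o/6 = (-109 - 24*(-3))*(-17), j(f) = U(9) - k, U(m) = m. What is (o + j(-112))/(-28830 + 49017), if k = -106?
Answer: -3659/20187 ≈ -0.18126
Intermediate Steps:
j(f) = 115 (j(f) = 9 - 1*(-106) = 9 + 106 = 115)
o = -3774 (o = -6*(-109 - 24*(-3))*(-17) = -6*(-109 + 72)*(-17) = -(-222)*(-17) = -6*629 = -3774)
(o + j(-112))/(-28830 + 49017) = (-3774 + 115)/(-28830 + 49017) = -3659/20187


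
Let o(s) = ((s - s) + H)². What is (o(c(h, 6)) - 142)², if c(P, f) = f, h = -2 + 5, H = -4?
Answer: 15876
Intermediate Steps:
h = 3
o(s) = 16 (o(s) = ((s - s) - 4)² = (0 - 4)² = (-4)² = 16)
(o(c(h, 6)) - 142)² = (16 - 142)² = (-126)² = 15876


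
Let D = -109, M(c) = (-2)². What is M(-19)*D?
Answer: -436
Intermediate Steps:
M(c) = 4
M(-19)*D = 4*(-109) = -436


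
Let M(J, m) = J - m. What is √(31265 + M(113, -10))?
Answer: 2*√7847 ≈ 177.17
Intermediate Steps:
√(31265 + M(113, -10)) = √(31265 + (113 - 1*(-10))) = √(31265 + (113 + 10)) = √(31265 + 123) = √31388 = 2*√7847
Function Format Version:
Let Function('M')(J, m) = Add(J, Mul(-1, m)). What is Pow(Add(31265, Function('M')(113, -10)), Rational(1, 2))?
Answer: Mul(2, Pow(7847, Rational(1, 2))) ≈ 177.17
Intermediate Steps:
Pow(Add(31265, Function('M')(113, -10)), Rational(1, 2)) = Pow(Add(31265, Add(113, Mul(-1, -10))), Rational(1, 2)) = Pow(Add(31265, Add(113, 10)), Rational(1, 2)) = Pow(Add(31265, 123), Rational(1, 2)) = Pow(31388, Rational(1, 2)) = Mul(2, Pow(7847, Rational(1, 2)))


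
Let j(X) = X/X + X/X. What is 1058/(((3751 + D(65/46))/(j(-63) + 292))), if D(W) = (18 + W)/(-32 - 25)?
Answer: 42925176/517591 ≈ 82.933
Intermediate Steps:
D(W) = -6/19 - W/57 (D(W) = (18 + W)/(-57) = (18 + W)*(-1/57) = -6/19 - W/57)
j(X) = 2 (j(X) = 1 + 1 = 2)
1058/(((3751 + D(65/46))/(j(-63) + 292))) = 1058/(((3751 + (-6/19 - 65/(57*46)))/(2 + 292))) = 1058/(((3751 + (-6/19 - 65/(57*46)))/294)) = 1058/(((3751 + (-6/19 - 1/57*65/46))*(1/294))) = 1058/(((3751 + (-6/19 - 65/2622))*(1/294))) = 1058/(((3751 - 47/138)*(1/294))) = 1058/(((517591/138)*(1/294))) = 1058/(517591/40572) = 1058*(40572/517591) = 42925176/517591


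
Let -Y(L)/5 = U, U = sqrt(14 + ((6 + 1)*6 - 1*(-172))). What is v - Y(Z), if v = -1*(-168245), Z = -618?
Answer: 168245 + 10*sqrt(57) ≈ 1.6832e+5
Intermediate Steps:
v = 168245
U = 2*sqrt(57) (U = sqrt(14 + (7*6 + 172)) = sqrt(14 + (42 + 172)) = sqrt(14 + 214) = sqrt(228) = 2*sqrt(57) ≈ 15.100)
Y(L) = -10*sqrt(57)
v - Y(Z) = 168245 - (-10)*sqrt(57) = 168245 + 10*sqrt(57)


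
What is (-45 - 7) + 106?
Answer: 54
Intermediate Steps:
(-45 - 7) + 106 = -52 + 106 = 54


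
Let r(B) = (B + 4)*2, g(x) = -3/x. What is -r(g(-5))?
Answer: -46/5 ≈ -9.2000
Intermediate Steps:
r(B) = 8 + 2*B (r(B) = (4 + B)*2 = 8 + 2*B)
-r(g(-5)) = -(8 + 2*(-3/(-5))) = -(8 + 2*(-3*(-1/5))) = -(8 + 2*(3/5)) = -(8 + 6/5) = -1*46/5 = -46/5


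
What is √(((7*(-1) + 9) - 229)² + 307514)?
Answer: √359043 ≈ 599.20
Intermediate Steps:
√(((7*(-1) + 9) - 229)² + 307514) = √(((-7 + 9) - 229)² + 307514) = √((2 - 229)² + 307514) = √((-227)² + 307514) = √(51529 + 307514) = √359043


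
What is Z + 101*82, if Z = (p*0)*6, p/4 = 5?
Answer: 8282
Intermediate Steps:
p = 20 (p = 4*5 = 20)
Z = 0 (Z = (20*0)*6 = 0*6 = 0)
Z + 101*82 = 0 + 101*82 = 0 + 8282 = 8282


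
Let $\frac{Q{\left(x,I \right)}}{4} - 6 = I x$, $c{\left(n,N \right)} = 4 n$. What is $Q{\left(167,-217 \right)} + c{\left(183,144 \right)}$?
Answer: $-144200$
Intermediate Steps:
$Q{\left(x,I \right)} = 24 + 4 I x$
$Q{\left(167,-217 \right)} + c{\left(183,144 \right)} = \left(24 + 4 \left(-217\right) 167\right) + 4 \cdot 183 = \left(24 - 144956\right) + 732 = -144932 + 732 = -144200$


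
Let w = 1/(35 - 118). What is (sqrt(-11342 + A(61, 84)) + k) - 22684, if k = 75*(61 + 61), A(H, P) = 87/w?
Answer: -13534 + I*sqrt(18563) ≈ -13534.0 + 136.25*I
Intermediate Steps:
w = -1/83 (w = 1/(-83) = -1/83 ≈ -0.012048)
A(H, P) = -7221 (A(H, P) = 87/(-1/83) = 87*(-83) = -7221)
k = 9150 (k = 75*122 = 9150)
(sqrt(-11342 + A(61, 84)) + k) - 22684 = (sqrt(-11342 - 7221) + 9150) - 22684 = (sqrt(-18563) + 9150) - 22684 = (I*sqrt(18563) + 9150) - 22684 = (9150 + I*sqrt(18563)) - 22684 = -13534 + I*sqrt(18563)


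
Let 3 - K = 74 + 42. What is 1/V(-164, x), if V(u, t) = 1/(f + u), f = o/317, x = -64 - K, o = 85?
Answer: -51903/317 ≈ -163.73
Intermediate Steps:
K = -113 (K = 3 - (74 + 42) = 3 - 1*116 = 3 - 116 = -113)
x = 49 (x = -64 - 1*(-113) = -64 + 113 = 49)
f = 85/317 ≈ 0.26814
V(u, t) = 1/(85/317 + u)
1/V(-164, x) = 1/(317/(85 + 317*(-164))) = 1/(317/(85 - 51988)) = 1/(317/(-51903)) = 1/(317*(-1/51903)) = 1/(-317/51903) = -51903/317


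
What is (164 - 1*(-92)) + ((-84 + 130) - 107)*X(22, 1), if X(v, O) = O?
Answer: 195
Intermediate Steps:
(164 - 1*(-92)) + ((-84 + 130) - 107)*X(22, 1) = (164 - 1*(-92)) + ((-84 + 130) - 107)*1 = (164 + 92) + (46 - 107)*1 = 256 - 61*1 = 256 - 61 = 195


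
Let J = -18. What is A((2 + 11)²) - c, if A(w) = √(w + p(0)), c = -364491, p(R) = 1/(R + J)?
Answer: 364491 + √6082/6 ≈ 3.6450e+5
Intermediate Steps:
p(R) = 1/(-18 + R) (p(R) = 1/(R - 18) = 1/(-18 + R))
A(w) = √(-1/18 + w) (A(w) = √(w + 1/(-18 + 0)) = √(w + 1/(-18)) = √(w - 1/18) = √(-1/18 + w))
A((2 + 11)²) - c = √(-2 + 36*(2 + 11)²)/6 - 1*(-364491) = √(-2 + 36*13²)/6 + 364491 = √(-2 + 36*169)/6 + 364491 = √(-2 + 6084)/6 + 364491 = √6082/6 + 364491 = 364491 + √6082/6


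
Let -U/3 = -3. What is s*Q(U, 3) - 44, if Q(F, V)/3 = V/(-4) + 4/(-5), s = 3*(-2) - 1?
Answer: -229/20 ≈ -11.450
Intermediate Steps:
U = 9 (U = -3*(-3) = 9)
s = -7 (s = -6 - 1 = -7)
Q(F, V) = -12/5 - 3*V/4 (Q(F, V) = 3*(V/(-4) + 4/(-5)) = 3*(V*(-¼) + 4*(-⅕)) = 3*(-V/4 - ⅘) = 3*(-⅘ - V/4) = -12/5 - 3*V/4)
s*Q(U, 3) - 44 = -7*(-12/5 - ¾*3) - 44 = -7*(-12/5 - 9/4) - 44 = -7*(-93/20) - 44 = 651/20 - 44 = -229/20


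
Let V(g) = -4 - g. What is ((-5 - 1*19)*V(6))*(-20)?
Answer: -4800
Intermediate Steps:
((-5 - 1*19)*V(6))*(-20) = ((-5 - 1*19)*(-4 - 1*6))*(-20) = ((-5 - 19)*(-4 - 6))*(-20) = -24*(-10)*(-20) = 240*(-20) = -4800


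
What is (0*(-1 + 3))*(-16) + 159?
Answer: 159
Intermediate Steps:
(0*(-1 + 3))*(-16) + 159 = (0*2)*(-16) + 159 = 0*(-16) + 159 = 0 + 159 = 159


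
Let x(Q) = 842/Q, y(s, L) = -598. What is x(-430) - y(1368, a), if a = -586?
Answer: 128149/215 ≈ 596.04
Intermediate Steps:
x(-430) - y(1368, a) = 842/(-430) - 1*(-598) = 842*(-1/430) + 598 = -421/215 + 598 = 128149/215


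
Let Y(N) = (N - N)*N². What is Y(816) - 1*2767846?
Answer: -2767846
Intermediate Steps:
Y(N) = 0 (Y(N) = 0*N² = 0)
Y(816) - 1*2767846 = 0 - 1*2767846 = 0 - 2767846 = -2767846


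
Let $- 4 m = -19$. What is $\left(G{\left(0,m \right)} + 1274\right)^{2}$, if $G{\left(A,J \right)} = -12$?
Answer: $1592644$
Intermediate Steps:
$m = \frac{19}{4}$ ($m = \left(- \frac{1}{4}\right) \left(-19\right) = \frac{19}{4} \approx 4.75$)
$\left(G{\left(0,m \right)} + 1274\right)^{2} = \left(-12 + 1274\right)^{2} = 1262^{2} = 1592644$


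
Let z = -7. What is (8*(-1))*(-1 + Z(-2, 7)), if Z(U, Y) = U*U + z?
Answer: 32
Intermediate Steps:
Z(U, Y) = -7 + U² (Z(U, Y) = U*U - 7 = U² - 7 = -7 + U²)
(8*(-1))*(-1 + Z(-2, 7)) = (8*(-1))*(-1 + (-7 + (-2)²)) = -8*(-1 + (-7 + 4)) = -8*(-1 - 3) = -8*(-4) = 32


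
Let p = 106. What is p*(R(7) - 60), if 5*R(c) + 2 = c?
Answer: -6254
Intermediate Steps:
R(c) = -⅖ + c/5
p*(R(7) - 60) = 106*((-⅖ + (⅕)*7) - 60) = 106*((-⅖ + 7/5) - 60) = 106*(1 - 60) = 106*(-59) = -6254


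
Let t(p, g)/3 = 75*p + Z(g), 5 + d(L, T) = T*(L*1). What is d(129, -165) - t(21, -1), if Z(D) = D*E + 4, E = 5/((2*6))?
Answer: -104103/4 ≈ -26026.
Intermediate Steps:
E = 5/12 ≈ 0.41667
d(L, T) = -5 + L*T (d(L, T) = -5 + T*(L*1) = -5 + T*L = -5 + L*T)
Z(D) = 4 + 5*D/12 (Z(D) = D*(5/12) + 4 = 5*D/12 + 4 = 4 + 5*D/12)
t(p, g) = 12 + 225*p + 5*g/4 (t(p, g) = 3*(75*p + (4 + 5*g/12)) = 3*(4 + 75*p + 5*g/12) = 12 + 225*p + 5*g/4)
d(129, -165) - t(21, -1) = (-5 + 129*(-165)) - (12 + 225*21 + (5/4)*(-1)) = (-5 - 21285) - (12 + 4725 - 5/4) = -21290 - 1*18943/4 = -21290 - 18943/4 = -104103/4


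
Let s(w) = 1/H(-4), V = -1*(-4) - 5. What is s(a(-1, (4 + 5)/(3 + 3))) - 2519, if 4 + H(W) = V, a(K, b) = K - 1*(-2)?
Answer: -12596/5 ≈ -2519.2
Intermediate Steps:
a(K, b) = 2 + K (a(K, b) = K + 2 = 2 + K)
V = -1 (V = 4 - 5 = -1)
H(W) = -5 (H(W) = -4 - 1 = -5)
s(w) = -⅕ (s(w) = 1/(-5) = -⅕)
s(a(-1, (4 + 5)/(3 + 3))) - 2519 = -⅕ - 2519 = -12596/5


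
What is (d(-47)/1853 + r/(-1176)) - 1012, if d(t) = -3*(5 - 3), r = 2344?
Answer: -276203503/272391 ≈ -1014.0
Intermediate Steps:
d(t) = -6 (d(t) = -3*2 = -6)
(d(-47)/1853 + r/(-1176)) - 1012 = (-6/1853 + 2344/(-1176)) - 1012 = (-6*1/1853 + 2344*(-1/1176)) - 1012 = (-6/1853 - 293/147) - 1012 = -543811/272391 - 1012 = -276203503/272391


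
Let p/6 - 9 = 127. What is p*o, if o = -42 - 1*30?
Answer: -58752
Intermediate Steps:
p = 816 (p = 54 + 6*127 = 54 + 762 = 816)
o = -72 (o = -42 - 30 = -72)
p*o = 816*(-72) = -58752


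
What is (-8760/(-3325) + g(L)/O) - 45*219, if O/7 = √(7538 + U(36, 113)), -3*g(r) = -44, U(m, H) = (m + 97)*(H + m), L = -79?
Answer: -6551823/665 + 44*√27355/574455 ≈ -9852.4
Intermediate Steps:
U(m, H) = (97 + m)*(H + m)
g(r) = 44/3 (g(r) = -⅓*(-44) = 44/3)
O = 7*√27355 (O = 7*√(7538 + (36² + 97*113 + 97*36 + 113*36)) = 7*√(7538 + (1296 + 10961 + 3492 + 4068)) = 7*√(7538 + 19817) = 7*√27355 ≈ 1157.8)
(-8760/(-3325) + g(L)/O) - 45*219 = (-8760/(-3325) + 44/(3*((7*√27355)))) - 45*219 = (-8760*(-1/3325) + 44*(√27355/191485)/3) - 1*9855 = (1752/665 + 44*√27355/574455) - 9855 = -6551823/665 + 44*√27355/574455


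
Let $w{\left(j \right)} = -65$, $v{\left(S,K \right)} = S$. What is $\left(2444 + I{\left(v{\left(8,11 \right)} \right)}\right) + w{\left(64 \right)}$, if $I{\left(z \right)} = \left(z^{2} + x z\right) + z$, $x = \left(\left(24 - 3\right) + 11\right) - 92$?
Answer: $1971$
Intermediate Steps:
$x = -60$ ($x = \left(21 + 11\right) - 92 = 32 - 92 = -60$)
$I{\left(z \right)} = z^{2} - 59 z$ ($I{\left(z \right)} = \left(z^{2} - 60 z\right) + z = z^{2} - 59 z$)
$\left(2444 + I{\left(v{\left(8,11 \right)} \right)}\right) + w{\left(64 \right)} = \left(2444 + 8 \left(-59 + 8\right)\right) - 65 = \left(2444 + 8 \left(-51\right)\right) - 65 = \left(2444 - 408\right) - 65 = 2036 - 65 = 1971$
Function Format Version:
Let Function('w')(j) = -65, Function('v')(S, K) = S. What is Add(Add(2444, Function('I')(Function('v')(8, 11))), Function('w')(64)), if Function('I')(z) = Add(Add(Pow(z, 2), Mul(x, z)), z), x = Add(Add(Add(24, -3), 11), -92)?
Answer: 1971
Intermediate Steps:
x = -60 (x = Add(Add(21, 11), -92) = Add(32, -92) = -60)
Function('I')(z) = Add(Pow(z, 2), Mul(-59, z)) (Function('I')(z) = Add(Add(Pow(z, 2), Mul(-60, z)), z) = Add(Pow(z, 2), Mul(-59, z)))
Add(Add(2444, Function('I')(Function('v')(8, 11))), Function('w')(64)) = Add(Add(2444, Mul(8, Add(-59, 8))), -65) = Add(Add(2444, Mul(8, -51)), -65) = Add(Add(2444, -408), -65) = Add(2036, -65) = 1971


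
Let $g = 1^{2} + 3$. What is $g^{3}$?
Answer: $64$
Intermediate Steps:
$g = 4$ ($g = 1 + 3 = 4$)
$g^{3} = 4^{3} = 64$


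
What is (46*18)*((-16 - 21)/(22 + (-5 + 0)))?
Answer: -30636/17 ≈ -1802.1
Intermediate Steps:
(46*18)*((-16 - 21)/(22 + (-5 + 0))) = 828*(-37/(22 - 5)) = 828*(-37/17) = -30636/17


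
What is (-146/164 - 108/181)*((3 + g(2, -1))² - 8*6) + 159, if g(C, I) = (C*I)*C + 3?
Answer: 1665457/7421 ≈ 224.42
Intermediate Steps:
g(C, I) = 3 + I*C² (g(C, I) = I*C² + 3 = 3 + I*C²)
(-146/164 - 108/181)*((3 + g(2, -1))² - 8*6) + 159 = (-146/164 - 108/181)*((3 + (3 - 1*2²))² - 8*6) + 159 = (-146*1/164 - 108*1/181)*((3 + (3 - 1*4))² - 48) + 159 = (-73/82 - 108/181)*((3 + (3 - 4))² - 48) + 159 = -22069*((3 - 1)² - 48)/14842 + 159 = -22069*(2² - 48)/14842 + 159 = -22069*(4 - 48)/14842 + 159 = -22069/14842*(-44) + 159 = 485518/7421 + 159 = 1665457/7421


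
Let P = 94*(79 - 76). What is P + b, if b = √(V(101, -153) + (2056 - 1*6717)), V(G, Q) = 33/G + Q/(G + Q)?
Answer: 282 + I*√32119135139/2626 ≈ 282.0 + 68.248*I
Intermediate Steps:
P = 282 (P = 94*3 = 282)
b = I*√32119135139/2626 (b = √((33*101 + 33*(-153) + 101*(-153))/(101*(101 - 153)) + (2056 - 1*6717)) = √((1/101)*(3333 - 5049 - 15453)/(-52) + (2056 - 6717)) = √((1/101)*(-1/52)*(-17169) - 4661) = √(17169/5252 - 4661) = √(-24462403/5252) = I*√32119135139/2626 ≈ 68.248*I)
P + b = 282 + I*√32119135139/2626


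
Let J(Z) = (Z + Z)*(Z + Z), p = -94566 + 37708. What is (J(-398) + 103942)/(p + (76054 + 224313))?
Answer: 737558/243509 ≈ 3.0289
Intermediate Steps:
p = -56858
J(Z) = 4*Z**2 (J(Z) = (2*Z)*(2*Z) = 4*Z**2)
(J(-398) + 103942)/(p + (76054 + 224313)) = (4*(-398)**2 + 103942)/(-56858 + (76054 + 224313)) = (4*158404 + 103942)/(-56858 + 300367) = (633616 + 103942)/243509 = 737558*(1/243509) = 737558/243509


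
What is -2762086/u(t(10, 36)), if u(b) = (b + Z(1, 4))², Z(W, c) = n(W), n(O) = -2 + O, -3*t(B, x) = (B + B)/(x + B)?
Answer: -13150291446/6241 ≈ -2.1071e+6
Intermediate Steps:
t(B, x) = -2*B/(3*(B + x)) (t(B, x) = -(B + B)/(3*(x + B)) = -2*B/(3*(B + x)))
Z(W, c) = -2 + W
u(b) = (-1 + b)² (u(b) = (b + (-2 + 1))² = (b - 1)² = (-1 + b)²)
-2762086/u(t(10, 36)) = -2762086/(-1 - 2*10/(3*10 + 3*36))² = -2762086/(-1 - 2*10/(30 + 108))² = -2762086/(-1 - 2*10/138)² = -2762086/(-1 - 2*10*1/138)² = -2762086/(-1 - 10/69)² = -2762086/((-79/69)²) = -2762086/6241/4761 = -2762086*4761/6241 = -13150291446/6241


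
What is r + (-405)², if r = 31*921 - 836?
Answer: 191740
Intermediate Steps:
r = 27715 (r = 28551 - 836 = 27715)
r + (-405)² = 27715 + (-405)² = 27715 + 164025 = 191740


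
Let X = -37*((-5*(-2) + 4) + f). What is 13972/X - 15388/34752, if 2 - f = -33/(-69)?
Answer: -135369331/5464752 ≈ -24.771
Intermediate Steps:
f = 35/23 (f = 2 - (-33)/(-69) = 2 - (-33)*(-1)/69 = 2 - 1*11/23 = 2 - 11/23 = 35/23 ≈ 1.5217)
X = -13209/23 (X = -37*((-5*(-2) + 4) + 35/23) = -37*((10 + 4) + 35/23) = -37*(14 + 35/23) = -37*357/23 = -13209/23 ≈ -574.30)
13972/X - 15388/34752 = 13972/(-13209/23) - 15388/34752 = 13972*(-23/13209) - 15388*1/34752 = -45908/1887 - 3847/8688 = -135369331/5464752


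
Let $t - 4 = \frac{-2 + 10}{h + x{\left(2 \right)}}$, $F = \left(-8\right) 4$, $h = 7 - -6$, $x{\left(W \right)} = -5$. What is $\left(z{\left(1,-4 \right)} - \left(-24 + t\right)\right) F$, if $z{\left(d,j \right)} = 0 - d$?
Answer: $-576$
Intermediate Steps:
$h = 13$ ($h = 7 + 6 = 13$)
$z{\left(d,j \right)} = - d$
$F = -32$
$t = 5$ ($t = 4 + \frac{-2 + 10}{13 - 5} = 4 + \frac{8}{8} = 4 + 8 \cdot \frac{1}{8} = 4 + 1 = 5$)
$\left(z{\left(1,-4 \right)} - \left(-24 + t\right)\right) F = \left(\left(-1\right) 1 + \left(24 - 5\right)\right) \left(-32\right) = \left(-1 + \left(24 - 5\right)\right) \left(-32\right) = \left(-1 + 19\right) \left(-32\right) = 18 \left(-32\right) = -576$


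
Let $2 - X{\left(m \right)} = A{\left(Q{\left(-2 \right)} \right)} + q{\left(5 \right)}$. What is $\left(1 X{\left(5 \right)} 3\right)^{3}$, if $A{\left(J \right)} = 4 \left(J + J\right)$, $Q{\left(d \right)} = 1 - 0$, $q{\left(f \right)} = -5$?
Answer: $-27$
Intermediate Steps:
$Q{\left(d \right)} = 1$ ($Q{\left(d \right)} = 1 + 0 = 1$)
$A{\left(J \right)} = 8 J$ ($A{\left(J \right)} = 4 \cdot 2 J = 8 J$)
$X{\left(m \right)} = -1$ ($X{\left(m \right)} = 2 - \left(8 \cdot 1 - 5\right) = 2 - \left(8 - 5\right) = 2 - 3 = -1$)
$\left(1 X{\left(5 \right)} 3\right)^{3} = \left(1 \left(-1\right) 3\right)^{3} = \left(\left(-1\right) 3\right)^{3} = \left(-3\right)^{3} = -27$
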